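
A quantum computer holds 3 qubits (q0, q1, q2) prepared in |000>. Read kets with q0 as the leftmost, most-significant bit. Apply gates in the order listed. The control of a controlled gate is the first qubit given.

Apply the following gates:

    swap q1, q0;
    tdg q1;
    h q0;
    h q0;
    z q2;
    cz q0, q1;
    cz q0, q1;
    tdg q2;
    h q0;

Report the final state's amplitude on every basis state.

The resulting statevector has amplitude sqrt(2)/2 on |000>, sqrt(2)/2 on |100>, and 0 on every other basis state.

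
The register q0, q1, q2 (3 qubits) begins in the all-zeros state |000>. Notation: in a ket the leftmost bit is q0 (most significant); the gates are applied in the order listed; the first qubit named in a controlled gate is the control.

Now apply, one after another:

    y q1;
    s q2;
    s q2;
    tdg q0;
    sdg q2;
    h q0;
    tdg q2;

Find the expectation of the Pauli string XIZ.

In the final state, XIZ has expectation 1.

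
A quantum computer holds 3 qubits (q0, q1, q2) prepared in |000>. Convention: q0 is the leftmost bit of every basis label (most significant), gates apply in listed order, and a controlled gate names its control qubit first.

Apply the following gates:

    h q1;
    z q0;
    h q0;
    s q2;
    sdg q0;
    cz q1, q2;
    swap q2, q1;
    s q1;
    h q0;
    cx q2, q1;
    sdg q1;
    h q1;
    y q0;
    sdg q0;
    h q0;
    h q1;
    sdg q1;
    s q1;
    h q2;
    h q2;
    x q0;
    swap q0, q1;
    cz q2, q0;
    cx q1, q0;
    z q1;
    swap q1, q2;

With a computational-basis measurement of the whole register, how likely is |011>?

A full measurement returns |011> with probability 1/2.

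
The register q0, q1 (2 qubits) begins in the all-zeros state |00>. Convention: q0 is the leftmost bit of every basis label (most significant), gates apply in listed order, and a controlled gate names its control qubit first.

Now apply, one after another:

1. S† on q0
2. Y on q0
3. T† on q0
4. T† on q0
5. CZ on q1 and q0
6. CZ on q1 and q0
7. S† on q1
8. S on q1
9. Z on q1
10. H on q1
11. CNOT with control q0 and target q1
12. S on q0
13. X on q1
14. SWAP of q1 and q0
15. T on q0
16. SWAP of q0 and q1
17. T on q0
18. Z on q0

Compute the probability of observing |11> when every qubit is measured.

Outcome |11> occurs with probability 1/2.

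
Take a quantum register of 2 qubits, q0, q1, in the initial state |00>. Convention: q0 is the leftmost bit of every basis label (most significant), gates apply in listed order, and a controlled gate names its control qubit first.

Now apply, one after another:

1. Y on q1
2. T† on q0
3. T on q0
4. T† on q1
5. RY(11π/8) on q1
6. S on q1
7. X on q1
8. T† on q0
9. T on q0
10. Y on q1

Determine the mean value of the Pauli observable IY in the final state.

The observable IY averages to -sqrt(sqrt(2) + 2)/2.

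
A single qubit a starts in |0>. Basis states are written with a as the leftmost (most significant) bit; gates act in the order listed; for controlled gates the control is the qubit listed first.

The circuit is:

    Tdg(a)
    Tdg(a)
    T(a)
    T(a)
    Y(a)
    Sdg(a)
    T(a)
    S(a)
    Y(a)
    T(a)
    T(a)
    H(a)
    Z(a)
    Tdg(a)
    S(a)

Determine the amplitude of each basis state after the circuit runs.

The final amplitudes are sqrt(2)*exp(I*pi/4)/2 on |0>, -sqrt(2)*I/2 on |1>. Key observation: steps 1-4 multiply out to the identity, so the circuit reduces to the remaining gates.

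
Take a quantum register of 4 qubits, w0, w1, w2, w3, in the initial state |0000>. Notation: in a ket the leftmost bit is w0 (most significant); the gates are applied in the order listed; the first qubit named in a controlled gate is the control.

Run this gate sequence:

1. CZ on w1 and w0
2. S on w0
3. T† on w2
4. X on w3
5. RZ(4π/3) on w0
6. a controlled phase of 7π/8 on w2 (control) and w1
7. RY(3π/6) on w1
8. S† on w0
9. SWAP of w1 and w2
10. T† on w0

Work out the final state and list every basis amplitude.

The final amplitudes are -sqrt(2)*exp(I*pi/3)/2 on |0001>, -sqrt(2)*exp(I*pi/3)/2 on |0011>, and 0 on every other basis state.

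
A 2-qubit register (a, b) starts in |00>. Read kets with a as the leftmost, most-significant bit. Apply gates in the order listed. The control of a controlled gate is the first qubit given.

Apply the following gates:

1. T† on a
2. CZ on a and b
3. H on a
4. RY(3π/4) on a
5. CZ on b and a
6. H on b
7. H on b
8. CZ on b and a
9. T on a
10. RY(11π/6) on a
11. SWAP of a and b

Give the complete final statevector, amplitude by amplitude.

The resulting statevector has amplitude -sqrt(6 - 3*sqrt(2))/8 - sqrt(2 - sqrt(2))/8 + sqrt(sqrt(2) + 2)/8 + sqrt(3*sqrt(2) + 6)/8 - sqrt(3*sqrt(2) + 6)*exp(I*pi/4)/8 - sqrt(6 - 3*sqrt(2))*exp(I*pi/4)/8 + sqrt(2 - sqrt(2))*exp(I*pi/4)/8 + sqrt(sqrt(2) + 2)*exp(I*pi/4)/8 on |00>, -sqrt(3*sqrt(2) + 6)/8 - sqrt(2 - sqrt(2))/8 + sqrt(6 - 3*sqrt(2))/8 + sqrt(sqrt(2) + 2)/8 - sqrt(3*sqrt(2) + 6)*exp(I*pi/4)/8 - sqrt(sqrt(2) + 2)*exp(I*pi/4)/8 - sqrt(6 - 3*sqrt(2))*exp(I*pi/4)/8 - sqrt(2 - sqrt(2))*exp(I*pi/4)/8 on |01>, 0 on |10>, 0 on |11>. Key observation: gates 5-8 undo each other exactly, leaving only the rest of the circuit to track.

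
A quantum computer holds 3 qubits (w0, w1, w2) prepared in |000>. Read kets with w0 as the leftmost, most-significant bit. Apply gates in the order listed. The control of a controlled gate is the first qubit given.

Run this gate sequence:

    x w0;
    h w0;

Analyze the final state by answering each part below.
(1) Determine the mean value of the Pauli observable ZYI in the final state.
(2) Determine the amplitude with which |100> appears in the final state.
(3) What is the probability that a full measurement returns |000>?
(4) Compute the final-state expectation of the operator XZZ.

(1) The expectation value of ZYI is 0.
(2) The final state's coefficient on |100> equals -sqrt(2)/2.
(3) The probability of measuring |000> is 1/2.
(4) The observable XZZ averages to -1.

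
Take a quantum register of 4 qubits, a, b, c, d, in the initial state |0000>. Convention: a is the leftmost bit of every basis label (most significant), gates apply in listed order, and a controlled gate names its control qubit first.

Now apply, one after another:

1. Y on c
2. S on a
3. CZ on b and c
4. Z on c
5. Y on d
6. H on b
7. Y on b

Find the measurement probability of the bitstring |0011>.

Outcome |0011> occurs with probability 1/2.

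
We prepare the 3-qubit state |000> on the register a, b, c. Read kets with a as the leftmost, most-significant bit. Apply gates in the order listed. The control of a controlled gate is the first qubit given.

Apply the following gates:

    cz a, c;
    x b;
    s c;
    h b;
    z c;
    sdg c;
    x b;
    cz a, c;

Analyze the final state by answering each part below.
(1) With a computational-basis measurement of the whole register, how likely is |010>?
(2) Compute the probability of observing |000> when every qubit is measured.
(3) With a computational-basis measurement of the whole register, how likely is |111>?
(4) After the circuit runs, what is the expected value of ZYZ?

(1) Outcome |010> occurs with probability 1/2.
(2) Outcome |000> occurs with probability 1/2.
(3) The probability of measuring |111> is 0.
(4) The observable ZYZ averages to 0.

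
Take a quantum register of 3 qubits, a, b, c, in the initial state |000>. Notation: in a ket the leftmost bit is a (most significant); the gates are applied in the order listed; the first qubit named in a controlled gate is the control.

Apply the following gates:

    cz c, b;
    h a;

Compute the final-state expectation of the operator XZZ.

The expectation value of XZZ is 1.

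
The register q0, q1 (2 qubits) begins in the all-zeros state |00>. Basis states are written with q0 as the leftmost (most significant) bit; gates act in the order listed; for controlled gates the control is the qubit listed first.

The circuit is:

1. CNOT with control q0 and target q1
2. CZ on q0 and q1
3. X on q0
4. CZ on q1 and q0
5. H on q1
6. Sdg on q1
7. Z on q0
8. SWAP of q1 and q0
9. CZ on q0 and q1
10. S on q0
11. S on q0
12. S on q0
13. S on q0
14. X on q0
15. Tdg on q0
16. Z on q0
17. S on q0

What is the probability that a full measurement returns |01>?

The probability of measuring |01> is 1/2. Key observation: gates 10-13 undo each other exactly, leaving only the rest of the circuit to track.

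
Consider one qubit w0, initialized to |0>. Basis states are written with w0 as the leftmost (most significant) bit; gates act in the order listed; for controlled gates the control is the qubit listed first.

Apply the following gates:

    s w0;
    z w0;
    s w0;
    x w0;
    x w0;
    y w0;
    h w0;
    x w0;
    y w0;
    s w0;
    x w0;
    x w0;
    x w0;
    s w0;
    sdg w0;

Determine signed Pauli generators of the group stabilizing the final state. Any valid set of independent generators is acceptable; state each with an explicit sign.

The final state is stabilized by the group generated by -Y; other independent generating sets are equally valid.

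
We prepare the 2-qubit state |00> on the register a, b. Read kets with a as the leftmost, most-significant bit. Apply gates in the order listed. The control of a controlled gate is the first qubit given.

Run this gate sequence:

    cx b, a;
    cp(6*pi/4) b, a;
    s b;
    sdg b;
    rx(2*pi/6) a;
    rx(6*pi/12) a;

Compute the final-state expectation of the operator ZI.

The observable ZI averages to -sqrt(3)/2. Key observation: gates 3-4 undo each other exactly, leaving only the rest of the circuit to track.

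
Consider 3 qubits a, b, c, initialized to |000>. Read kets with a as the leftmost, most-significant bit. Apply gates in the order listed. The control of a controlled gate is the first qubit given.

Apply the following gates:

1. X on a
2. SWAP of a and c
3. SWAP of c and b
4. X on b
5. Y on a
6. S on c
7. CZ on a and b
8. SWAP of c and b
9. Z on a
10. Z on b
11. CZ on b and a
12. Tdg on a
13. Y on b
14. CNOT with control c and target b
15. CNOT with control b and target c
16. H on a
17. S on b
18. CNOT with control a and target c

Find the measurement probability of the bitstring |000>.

A full measurement returns |000> with probability 0.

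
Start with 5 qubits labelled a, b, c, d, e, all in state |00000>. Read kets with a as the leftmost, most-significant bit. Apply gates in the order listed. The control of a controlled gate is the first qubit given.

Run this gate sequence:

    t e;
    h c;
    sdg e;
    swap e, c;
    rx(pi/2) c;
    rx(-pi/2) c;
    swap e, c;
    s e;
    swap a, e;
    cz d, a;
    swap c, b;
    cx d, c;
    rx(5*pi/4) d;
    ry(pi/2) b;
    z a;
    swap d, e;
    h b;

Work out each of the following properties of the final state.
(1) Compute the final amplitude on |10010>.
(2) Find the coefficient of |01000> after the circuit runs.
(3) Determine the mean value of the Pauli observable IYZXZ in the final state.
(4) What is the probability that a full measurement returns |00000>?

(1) The final state's coefficient on |10010> equals 0. Key observation: gates 3-8 undo each other exactly, leaving only the rest of the circuit to track.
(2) |01000> carries amplitude sqrt(4 - 2*sqrt(2))/4 in the final state.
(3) The expectation value of IYZXZ is 0.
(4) The probability of measuring |00000> is 1/4 - sqrt(2)/8.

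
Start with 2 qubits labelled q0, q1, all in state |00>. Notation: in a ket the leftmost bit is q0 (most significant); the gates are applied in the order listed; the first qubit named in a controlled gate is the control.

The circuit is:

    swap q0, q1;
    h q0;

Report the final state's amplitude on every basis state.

The final amplitudes are sqrt(2)/2 on |00>, 0 on |01>, sqrt(2)/2 on |10>, 0 on |11>.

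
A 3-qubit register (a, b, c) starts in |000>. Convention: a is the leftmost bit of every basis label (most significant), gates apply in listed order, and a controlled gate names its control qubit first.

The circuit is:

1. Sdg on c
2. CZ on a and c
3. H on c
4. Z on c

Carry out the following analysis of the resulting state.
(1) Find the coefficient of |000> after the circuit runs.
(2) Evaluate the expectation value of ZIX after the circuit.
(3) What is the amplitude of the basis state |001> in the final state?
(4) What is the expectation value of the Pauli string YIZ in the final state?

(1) The final state's coefficient on |000> equals sqrt(2)/2.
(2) The expectation value of ZIX is -1.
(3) The final state's coefficient on |001> equals -sqrt(2)/2.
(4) The observable YIZ averages to 0.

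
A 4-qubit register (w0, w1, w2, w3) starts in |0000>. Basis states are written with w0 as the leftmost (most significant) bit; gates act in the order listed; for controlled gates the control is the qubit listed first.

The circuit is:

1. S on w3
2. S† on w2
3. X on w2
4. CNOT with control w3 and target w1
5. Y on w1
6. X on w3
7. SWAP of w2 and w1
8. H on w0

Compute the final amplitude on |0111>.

|0111> carries amplitude sqrt(2)*I/2 in the final state.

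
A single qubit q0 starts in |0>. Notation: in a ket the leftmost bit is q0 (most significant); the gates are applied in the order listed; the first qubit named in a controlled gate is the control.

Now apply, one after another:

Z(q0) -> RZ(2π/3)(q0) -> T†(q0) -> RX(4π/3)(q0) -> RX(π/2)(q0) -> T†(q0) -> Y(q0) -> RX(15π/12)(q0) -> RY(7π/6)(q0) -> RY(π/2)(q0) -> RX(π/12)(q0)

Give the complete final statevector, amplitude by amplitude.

After the circuit, the state carries amplitude 3*sqrt(6)*exp(-I*pi/3)/16 + 3*sqrt(2)*exp(-I*pi/3)/16 + sqrt(6)*exp(-7*I*pi/12)/16 - 3*sqrt(2)*I*sqrt(1/2 - sqrt(2)/4)*sqrt(sqrt(2)/4 + 1/2)*exp(-I*pi/3)/8 - sqrt(6)*I*sqrt(1/2 - sqrt(2)/4)*sqrt(sqrt(2)/4 + 1/2)*exp(-I*pi/3)/8 + sqrt(3)*I*exp(-7*I*pi/12)/16 + sqrt(2)*I*sqrt(1/2 - sqrt(2)/4)*sqrt(sqrt(2)/4 + 1/2)*exp(-7*I*pi/12)/8 - sqrt(6)*I*sqrt(1/2 - sqrt(2)/4)*sqrt(sqrt(2)/4 + 1/2)*exp(-7*I*pi/12)/8 + I*exp(-I*pi/3)/16 - 3*I*exp(-7*I*pi/12)/16 + sqrt(3)*I*exp(-I*pi/3)/16 - 3*sqrt(2)*exp(-7*I*pi/12)/16 on |0>, 3*sqrt(2)*sqrt(1/2 - sqrt(2)/4)*sqrt(sqrt(2)/4 + 1/2)*exp(-7*I*pi/12)/8 - 3*sqrt(2)*I*exp(-I*pi/3)/16 - sqrt(6)*I*exp(-I*pi/3)/16 + 3*sqrt(2)*I*exp(-7*I*pi/12)/16 + exp(-7*I*pi/12)/16 - sqrt(2)*sqrt(1/2 - sqrt(2)/4)*sqrt(sqrt(2)/4 + 1/2)*exp(-I*pi/3)/8 - sqrt(3)*exp(-I*pi/3)/16 - sqrt(6)*sqrt(1/2 - sqrt(2)/4)*sqrt(sqrt(2)/4 + 1/2)*exp(-I*pi/3)/8 - sqrt(3)*exp(-7*I*pi/12)/16 - sqrt(6)*sqrt(1/2 - sqrt(2)/4)*sqrt(sqrt(2)/4 + 1/2)*exp(-7*I*pi/12)/8 - 3*sqrt(6)*I*exp(-7*I*pi/12)/16 - 3*exp(-I*pi/3)/16 on |1>.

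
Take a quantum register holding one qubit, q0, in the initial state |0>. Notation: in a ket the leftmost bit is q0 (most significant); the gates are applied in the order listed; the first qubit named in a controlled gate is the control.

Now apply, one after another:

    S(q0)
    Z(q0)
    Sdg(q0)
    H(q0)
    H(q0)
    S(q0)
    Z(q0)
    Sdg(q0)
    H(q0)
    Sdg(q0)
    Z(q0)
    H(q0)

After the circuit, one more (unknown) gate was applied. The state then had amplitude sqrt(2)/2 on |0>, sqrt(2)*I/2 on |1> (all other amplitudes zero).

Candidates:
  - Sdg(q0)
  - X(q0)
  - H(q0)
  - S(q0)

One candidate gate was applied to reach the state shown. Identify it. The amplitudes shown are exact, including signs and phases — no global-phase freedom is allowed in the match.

It was H(q0) that produced the state shown. Key observation: gates 1-8 undo each other exactly, leaving only the rest of the circuit to track.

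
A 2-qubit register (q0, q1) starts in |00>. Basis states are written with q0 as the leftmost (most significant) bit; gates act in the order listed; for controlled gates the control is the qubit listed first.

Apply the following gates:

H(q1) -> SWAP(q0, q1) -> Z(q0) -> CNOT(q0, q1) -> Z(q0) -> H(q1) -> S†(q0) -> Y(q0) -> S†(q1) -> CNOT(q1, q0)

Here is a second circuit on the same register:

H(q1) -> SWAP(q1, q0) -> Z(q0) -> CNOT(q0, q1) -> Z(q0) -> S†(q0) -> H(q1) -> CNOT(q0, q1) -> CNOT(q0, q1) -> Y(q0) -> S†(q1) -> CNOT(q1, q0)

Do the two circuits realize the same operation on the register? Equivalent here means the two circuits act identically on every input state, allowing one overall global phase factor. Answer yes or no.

Yes: on every input state the two circuits agree up to one overall phase factor.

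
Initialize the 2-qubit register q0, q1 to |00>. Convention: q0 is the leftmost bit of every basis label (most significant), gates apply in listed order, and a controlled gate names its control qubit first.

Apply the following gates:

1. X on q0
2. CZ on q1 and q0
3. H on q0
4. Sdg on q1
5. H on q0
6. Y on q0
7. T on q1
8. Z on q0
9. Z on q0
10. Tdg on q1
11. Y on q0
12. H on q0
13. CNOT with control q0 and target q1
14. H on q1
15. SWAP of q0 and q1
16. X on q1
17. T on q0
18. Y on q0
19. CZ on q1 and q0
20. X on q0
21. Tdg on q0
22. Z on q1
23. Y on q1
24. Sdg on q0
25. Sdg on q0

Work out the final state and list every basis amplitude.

The final amplitudes are 1/2 on |00>, 1/2 on |01>, -1/2 on |10>, -1/2 on |11>. Key observation: the block from step 5 through step 12 cancels to the identity and can be dropped.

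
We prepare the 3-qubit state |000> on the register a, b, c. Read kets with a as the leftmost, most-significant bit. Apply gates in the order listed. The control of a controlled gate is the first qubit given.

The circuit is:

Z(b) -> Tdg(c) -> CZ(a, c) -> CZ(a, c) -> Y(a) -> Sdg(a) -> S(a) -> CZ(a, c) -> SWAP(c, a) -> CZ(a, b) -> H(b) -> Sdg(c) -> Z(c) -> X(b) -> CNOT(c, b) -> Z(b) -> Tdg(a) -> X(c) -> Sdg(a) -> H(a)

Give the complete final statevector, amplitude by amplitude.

The final amplitudes are -1/2 on |000>, 0 on |001>, 1/2 on |010>, 0 on |011>, -1/2 on |100>, 0 on |101>, 1/2 on |110>, 0 on |111>. Key observation: gates 3-4 undo each other exactly, leaving only the rest of the circuit to track.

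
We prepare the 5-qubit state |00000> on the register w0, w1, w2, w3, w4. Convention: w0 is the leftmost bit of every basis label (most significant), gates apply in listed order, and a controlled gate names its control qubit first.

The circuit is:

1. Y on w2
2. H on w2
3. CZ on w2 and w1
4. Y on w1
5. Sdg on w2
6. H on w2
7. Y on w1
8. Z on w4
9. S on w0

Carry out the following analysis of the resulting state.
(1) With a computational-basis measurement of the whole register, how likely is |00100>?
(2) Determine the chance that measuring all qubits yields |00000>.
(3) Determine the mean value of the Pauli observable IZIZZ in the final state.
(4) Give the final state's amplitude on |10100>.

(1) Outcome |00100> occurs with probability 1/2.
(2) A full measurement returns |00000> with probability 1/2.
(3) The observable IZIZZ averages to 1.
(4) |10100> carries amplitude 0 in the final state.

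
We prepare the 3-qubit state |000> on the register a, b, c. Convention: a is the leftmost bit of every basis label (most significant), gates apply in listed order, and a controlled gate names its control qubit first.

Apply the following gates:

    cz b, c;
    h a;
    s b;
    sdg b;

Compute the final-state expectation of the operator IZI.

The observable IZI averages to 1.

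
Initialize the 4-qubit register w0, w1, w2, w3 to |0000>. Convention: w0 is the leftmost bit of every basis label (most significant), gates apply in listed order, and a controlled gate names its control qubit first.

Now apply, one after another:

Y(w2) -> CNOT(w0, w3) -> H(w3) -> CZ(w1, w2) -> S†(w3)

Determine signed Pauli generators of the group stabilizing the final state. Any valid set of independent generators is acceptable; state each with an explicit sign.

The final state is stabilized by the group generated by -IIIY, +ZIII, +IZII, -IIZI; other independent generating sets are equally valid.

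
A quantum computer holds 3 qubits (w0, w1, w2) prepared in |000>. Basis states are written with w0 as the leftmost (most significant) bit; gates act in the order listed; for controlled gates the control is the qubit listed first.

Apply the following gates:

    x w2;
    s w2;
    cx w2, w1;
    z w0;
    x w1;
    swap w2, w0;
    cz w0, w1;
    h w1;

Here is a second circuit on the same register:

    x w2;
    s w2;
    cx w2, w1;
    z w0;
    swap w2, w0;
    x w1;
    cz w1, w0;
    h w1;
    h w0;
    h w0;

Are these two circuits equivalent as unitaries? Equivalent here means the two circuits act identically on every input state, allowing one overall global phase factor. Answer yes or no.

Yes, they are equivalent — the unitaries differ by at most a global phase.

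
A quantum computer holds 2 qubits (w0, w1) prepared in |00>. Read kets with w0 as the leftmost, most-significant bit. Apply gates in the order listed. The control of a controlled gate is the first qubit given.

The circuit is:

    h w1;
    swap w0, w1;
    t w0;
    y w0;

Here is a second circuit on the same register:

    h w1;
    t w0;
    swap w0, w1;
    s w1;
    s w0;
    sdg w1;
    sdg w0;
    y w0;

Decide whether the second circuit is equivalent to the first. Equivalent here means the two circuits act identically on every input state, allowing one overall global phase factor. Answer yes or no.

No, they are not equivalent — no single phase factor reconciles the two unitaries.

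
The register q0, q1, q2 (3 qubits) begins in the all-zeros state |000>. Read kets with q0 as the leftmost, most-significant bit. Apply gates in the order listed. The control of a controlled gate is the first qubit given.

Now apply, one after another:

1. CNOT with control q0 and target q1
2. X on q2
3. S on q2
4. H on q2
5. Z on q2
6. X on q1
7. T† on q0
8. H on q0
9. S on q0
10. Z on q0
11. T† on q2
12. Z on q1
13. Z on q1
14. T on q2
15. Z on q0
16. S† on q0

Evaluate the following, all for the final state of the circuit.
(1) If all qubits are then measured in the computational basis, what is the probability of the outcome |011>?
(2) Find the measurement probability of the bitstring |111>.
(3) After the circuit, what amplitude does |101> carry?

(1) Outcome |011> occurs with probability 1/4. Key observation: the block from step 9 through step 16 cancels to the identity and can be dropped.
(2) Outcome |111> occurs with probability 1/4.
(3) The amplitude on |101> is 0.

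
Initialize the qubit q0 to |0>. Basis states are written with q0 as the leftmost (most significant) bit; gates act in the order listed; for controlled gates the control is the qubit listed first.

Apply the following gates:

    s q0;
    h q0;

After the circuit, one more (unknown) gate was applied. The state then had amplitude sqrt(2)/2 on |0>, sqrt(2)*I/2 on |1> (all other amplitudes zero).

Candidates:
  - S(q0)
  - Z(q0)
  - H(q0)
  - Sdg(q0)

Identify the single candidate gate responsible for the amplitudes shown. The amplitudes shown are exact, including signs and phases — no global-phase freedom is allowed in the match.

It was S(q0) that produced the state shown.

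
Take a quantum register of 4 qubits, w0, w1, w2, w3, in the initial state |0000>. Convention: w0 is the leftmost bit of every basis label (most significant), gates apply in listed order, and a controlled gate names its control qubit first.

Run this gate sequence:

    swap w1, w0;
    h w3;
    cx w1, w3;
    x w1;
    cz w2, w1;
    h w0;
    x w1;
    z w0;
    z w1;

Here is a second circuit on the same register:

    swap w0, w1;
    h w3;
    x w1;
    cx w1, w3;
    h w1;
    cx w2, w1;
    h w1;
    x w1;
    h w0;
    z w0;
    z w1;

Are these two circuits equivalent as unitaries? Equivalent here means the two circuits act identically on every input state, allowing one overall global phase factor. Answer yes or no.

No: there is an input state on which the two circuits produce genuinely different outputs (not merely differing by a phase).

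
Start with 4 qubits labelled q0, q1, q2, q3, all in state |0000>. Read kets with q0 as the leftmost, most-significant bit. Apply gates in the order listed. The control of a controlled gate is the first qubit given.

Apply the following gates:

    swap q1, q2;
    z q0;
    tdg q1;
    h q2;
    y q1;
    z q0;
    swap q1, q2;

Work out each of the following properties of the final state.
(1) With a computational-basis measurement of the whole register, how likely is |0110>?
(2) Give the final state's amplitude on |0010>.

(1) Outcome |0110> occurs with probability 1/2.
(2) |0010> carries amplitude sqrt(2)*I/2 in the final state.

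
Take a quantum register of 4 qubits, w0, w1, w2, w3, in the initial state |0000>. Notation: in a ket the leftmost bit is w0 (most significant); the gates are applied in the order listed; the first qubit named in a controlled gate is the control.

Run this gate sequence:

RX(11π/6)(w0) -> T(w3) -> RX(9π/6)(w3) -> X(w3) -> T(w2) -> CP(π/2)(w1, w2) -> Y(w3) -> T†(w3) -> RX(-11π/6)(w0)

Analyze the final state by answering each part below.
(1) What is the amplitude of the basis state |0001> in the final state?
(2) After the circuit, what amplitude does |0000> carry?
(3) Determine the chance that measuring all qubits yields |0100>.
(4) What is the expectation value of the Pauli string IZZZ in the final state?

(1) The amplitude on |0001> is -sqrt(2)*exp(3*I*pi/4)/2.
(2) The amplitude on |0000> is sqrt(2)*I/2.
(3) The probability of measuring |0100> is 0.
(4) The observable IZZZ averages to 0.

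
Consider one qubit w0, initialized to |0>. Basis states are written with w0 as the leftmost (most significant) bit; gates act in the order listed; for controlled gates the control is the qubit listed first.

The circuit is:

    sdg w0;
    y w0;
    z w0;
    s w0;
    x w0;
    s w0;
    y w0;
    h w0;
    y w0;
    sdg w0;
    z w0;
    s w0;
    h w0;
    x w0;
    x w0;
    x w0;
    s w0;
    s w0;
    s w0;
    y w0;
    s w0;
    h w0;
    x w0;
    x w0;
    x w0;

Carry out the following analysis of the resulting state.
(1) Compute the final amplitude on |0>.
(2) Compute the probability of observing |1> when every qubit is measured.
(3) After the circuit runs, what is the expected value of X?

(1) The amplitude on |0> is -sqrt(2)/2.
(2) The probability of measuring |1> is 1/2.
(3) In the final state, X has expectation -1.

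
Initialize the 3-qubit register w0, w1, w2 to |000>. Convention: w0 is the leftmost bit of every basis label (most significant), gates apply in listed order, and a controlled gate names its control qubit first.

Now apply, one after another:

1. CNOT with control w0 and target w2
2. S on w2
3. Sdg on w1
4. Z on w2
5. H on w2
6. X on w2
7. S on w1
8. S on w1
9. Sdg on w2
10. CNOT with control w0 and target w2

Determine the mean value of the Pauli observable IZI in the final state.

The observable IZI averages to 1.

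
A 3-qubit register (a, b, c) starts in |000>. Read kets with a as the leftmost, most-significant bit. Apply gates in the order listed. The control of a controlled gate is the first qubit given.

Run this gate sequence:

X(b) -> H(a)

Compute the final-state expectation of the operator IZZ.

The expectation value of IZZ is -1.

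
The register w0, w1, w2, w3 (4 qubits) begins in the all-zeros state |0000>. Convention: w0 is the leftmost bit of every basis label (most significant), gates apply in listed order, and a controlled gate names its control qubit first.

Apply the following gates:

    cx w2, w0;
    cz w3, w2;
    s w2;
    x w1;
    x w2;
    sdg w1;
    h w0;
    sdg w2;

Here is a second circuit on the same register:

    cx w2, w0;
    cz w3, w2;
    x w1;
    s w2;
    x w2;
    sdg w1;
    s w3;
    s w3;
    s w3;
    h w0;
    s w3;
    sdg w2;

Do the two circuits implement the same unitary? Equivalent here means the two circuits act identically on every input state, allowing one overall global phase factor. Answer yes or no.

Yes, they are equivalent — the unitaries differ by at most a global phase.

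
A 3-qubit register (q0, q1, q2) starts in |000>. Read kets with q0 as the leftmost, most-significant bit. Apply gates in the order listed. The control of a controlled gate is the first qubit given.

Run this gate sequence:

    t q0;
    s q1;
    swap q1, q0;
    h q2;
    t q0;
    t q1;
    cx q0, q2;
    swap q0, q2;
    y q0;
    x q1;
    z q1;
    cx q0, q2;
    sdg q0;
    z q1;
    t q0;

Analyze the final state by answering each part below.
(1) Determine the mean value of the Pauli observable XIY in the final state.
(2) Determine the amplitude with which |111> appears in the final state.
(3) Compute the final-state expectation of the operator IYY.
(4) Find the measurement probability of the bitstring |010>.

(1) The expectation value of XIY is sqrt(2)/2.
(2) The final state's coefficient on |111> equals sqrt(2)*exp(I*pi/4)/2.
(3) The observable IYY averages to 0.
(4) A full measurement returns |010> with probability 1/2.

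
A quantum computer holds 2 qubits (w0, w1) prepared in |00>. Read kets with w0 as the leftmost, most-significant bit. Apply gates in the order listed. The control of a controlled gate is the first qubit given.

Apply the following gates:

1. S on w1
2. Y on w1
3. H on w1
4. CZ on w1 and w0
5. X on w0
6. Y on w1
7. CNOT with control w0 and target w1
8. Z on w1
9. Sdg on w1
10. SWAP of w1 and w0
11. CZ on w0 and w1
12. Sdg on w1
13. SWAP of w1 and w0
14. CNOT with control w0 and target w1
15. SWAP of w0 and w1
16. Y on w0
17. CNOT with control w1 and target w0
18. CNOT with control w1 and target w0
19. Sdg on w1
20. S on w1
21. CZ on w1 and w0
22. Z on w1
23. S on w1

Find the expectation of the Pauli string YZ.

In the final state, YZ has expectation 1. Key observation: the block from step 17 through step 18 cancels to the identity and can be dropped.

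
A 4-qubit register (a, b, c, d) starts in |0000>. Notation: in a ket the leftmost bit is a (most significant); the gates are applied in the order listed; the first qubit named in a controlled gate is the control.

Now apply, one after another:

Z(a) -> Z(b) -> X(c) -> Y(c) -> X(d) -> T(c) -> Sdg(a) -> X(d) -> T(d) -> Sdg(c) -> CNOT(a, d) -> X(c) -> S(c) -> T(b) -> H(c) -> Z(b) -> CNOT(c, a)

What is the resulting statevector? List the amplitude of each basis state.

The resulting statevector has amplitude sqrt(2)/2 on |0000>, -sqrt(2)/2 on |1010>, and 0 on every other basis state.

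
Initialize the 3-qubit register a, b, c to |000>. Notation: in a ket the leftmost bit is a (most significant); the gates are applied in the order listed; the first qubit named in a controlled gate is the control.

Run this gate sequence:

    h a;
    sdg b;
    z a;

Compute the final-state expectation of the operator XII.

In the final state, XII has expectation -1.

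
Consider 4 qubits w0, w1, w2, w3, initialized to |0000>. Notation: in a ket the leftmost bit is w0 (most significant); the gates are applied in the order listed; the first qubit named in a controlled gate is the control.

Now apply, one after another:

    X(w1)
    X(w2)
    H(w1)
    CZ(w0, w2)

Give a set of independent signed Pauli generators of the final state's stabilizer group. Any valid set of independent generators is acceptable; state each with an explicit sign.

The final state is stabilized by the group generated by -IXII, +ZIII, -IIZI, +IIIZ; other independent generating sets are equally valid.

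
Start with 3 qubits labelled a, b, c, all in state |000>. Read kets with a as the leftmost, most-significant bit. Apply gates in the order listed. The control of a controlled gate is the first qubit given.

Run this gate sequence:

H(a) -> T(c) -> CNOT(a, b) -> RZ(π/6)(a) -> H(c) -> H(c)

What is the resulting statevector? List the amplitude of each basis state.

The resulting statevector has amplitude -sqrt(2)*exp(11*I*pi/12)/2 on |000>, sqrt(2)*exp(I*pi/12)/2 on |110>, and 0 on every other basis state. Key observation: steps 5-6 multiply out to the identity, so the circuit reduces to the remaining gates.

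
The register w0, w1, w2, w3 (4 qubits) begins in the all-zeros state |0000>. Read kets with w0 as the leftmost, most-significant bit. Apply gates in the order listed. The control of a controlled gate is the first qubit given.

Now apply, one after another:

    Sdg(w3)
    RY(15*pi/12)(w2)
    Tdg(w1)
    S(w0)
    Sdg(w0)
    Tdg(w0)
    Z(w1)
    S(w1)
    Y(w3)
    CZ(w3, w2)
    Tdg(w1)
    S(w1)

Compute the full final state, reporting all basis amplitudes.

After the circuit, the state carries amplitude -I*sqrt(2 - sqrt(2))/2 on |0001>, -I*sqrt(sqrt(2) + 2)/2 on |0011>, and 0 on every other basis state.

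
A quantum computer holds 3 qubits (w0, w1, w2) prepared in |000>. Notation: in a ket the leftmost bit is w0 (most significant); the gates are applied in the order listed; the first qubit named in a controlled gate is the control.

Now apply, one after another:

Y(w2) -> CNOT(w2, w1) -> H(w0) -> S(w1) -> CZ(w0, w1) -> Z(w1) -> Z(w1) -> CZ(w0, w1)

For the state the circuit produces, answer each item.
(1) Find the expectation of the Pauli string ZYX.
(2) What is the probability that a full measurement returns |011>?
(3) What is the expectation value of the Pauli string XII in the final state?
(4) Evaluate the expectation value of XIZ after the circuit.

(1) In the final state, ZYX has expectation 0. Key observation: steps 5-8 multiply out to the identity, so the circuit reduces to the remaining gates.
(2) The probability of measuring |011> is 1/2.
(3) The observable XII averages to 1.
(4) The observable XIZ averages to -1.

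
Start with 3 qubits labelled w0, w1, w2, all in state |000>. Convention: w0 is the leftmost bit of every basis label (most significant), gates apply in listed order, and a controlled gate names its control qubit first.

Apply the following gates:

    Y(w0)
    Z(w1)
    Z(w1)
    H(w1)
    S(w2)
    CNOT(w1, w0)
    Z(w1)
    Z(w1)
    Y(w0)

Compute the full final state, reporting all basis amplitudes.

The final amplitudes are sqrt(2)/2 on |000>, -sqrt(2)/2 on |110>, and 0 on every other basis state.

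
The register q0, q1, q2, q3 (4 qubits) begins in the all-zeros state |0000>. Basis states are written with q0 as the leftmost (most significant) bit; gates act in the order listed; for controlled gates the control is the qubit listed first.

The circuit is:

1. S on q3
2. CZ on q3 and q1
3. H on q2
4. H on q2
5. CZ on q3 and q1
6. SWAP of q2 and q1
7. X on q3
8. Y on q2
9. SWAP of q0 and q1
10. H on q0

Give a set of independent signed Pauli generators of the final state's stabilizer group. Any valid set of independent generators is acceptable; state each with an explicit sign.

One valid set of independent stabilizer generators is +XIII, +IZII, -IIZI, -IIIZ (any independent generating set of the same group is equally correct). Key observation: the block from step 2 through step 5 cancels to the identity and can be dropped.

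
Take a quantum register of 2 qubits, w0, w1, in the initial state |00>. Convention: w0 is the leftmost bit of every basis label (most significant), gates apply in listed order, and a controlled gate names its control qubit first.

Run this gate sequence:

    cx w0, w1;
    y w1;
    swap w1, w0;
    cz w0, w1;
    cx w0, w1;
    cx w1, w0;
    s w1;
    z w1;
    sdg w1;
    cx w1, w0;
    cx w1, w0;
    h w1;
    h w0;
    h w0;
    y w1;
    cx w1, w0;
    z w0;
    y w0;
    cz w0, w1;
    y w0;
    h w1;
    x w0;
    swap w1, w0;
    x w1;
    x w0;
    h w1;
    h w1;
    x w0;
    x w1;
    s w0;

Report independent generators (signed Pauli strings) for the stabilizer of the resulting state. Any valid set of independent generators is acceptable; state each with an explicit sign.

The stabilizer group can be generated by -YZ, -ZX, among other valid generating sets. Key observation: gates 24-29 undo each other exactly, leaving only the rest of the circuit to track.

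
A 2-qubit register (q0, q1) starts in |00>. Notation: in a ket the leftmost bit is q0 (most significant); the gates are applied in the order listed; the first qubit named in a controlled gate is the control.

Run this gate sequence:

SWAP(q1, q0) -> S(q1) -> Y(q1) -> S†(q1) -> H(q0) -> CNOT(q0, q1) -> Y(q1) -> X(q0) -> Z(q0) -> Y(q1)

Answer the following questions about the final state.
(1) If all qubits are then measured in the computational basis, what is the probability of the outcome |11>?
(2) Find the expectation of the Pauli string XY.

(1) The probability of measuring |11> is 1/2.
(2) In the final state, XY has expectation 0.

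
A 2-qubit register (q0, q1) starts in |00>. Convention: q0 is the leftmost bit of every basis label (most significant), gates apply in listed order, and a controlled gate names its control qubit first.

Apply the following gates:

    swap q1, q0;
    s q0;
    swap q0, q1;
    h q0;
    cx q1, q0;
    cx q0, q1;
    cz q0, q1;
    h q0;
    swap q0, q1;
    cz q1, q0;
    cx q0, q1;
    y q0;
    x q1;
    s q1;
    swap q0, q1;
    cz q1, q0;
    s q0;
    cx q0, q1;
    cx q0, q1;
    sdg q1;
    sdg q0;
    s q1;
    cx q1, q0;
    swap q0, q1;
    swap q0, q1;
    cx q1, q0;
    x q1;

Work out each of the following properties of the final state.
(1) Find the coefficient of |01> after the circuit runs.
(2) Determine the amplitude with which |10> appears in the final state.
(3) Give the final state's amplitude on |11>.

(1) The final state's coefficient on |01> equals I/2.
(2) |10> carries amplitude 1/2 in the final state.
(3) The amplitude on |11> is -1/2.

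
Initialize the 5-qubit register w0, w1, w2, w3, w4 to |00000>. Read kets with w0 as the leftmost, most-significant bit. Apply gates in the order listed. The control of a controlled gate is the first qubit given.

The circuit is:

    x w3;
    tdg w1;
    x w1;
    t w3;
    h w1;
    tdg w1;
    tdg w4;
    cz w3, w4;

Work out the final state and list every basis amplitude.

After the circuit, the state carries amplitude sqrt(2)*exp(I*pi/4)/2 on |00010>, -sqrt(2)/2 on |01010>, and 0 on every other basis state.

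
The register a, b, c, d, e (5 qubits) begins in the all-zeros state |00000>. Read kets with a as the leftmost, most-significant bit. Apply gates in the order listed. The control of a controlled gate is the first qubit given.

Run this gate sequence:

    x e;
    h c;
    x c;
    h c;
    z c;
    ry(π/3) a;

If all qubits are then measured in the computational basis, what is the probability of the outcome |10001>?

Outcome |10001> occurs with probability 1/4. Key observation: gates 2-5 undo each other exactly, leaving only the rest of the circuit to track.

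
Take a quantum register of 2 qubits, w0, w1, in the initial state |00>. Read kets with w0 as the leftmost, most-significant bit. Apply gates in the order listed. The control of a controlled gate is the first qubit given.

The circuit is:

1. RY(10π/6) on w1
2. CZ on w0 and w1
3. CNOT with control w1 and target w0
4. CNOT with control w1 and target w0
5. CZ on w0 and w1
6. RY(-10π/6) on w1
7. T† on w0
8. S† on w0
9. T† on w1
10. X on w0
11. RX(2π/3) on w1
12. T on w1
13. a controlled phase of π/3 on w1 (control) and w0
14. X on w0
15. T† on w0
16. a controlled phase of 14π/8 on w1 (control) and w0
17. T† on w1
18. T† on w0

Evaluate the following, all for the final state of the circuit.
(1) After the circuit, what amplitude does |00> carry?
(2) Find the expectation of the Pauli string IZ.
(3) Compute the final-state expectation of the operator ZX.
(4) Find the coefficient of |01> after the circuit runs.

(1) The amplitude on |00> is 1/2. Key observation: gates 1-6 undo each other exactly, leaving only the rest of the circuit to track.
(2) In the final state, IZ has expectation -1/2.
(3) In the final state, ZX has expectation 3/4.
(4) The amplitude on |01> is -sqrt(3)*exp(5*I*pi/6)/2.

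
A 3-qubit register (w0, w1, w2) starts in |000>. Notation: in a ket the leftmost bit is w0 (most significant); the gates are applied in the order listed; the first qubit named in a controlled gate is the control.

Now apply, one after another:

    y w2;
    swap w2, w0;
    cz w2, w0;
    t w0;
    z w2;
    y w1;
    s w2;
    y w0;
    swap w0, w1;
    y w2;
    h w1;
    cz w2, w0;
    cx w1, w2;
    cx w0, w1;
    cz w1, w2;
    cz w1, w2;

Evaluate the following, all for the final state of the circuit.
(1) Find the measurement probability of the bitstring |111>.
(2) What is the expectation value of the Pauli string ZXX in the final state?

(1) Outcome |111> occurs with probability 1/2. Key observation: steps 15-16 multiply out to the identity, so the circuit reduces to the remaining gates.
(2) In the final state, ZXX has expectation -1.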